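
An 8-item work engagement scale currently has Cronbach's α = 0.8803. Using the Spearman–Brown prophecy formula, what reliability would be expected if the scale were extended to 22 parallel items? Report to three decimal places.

Length factor m = 22/8 = 2.7500
α' = m·α / (1 + (m−1)·α)
   = 22/8 × 0.8803 / (1 + (22/8 − 1) × 0.8803)
   = 2.4208 / 2.5405 = 0.953

predicted reliability = 0.953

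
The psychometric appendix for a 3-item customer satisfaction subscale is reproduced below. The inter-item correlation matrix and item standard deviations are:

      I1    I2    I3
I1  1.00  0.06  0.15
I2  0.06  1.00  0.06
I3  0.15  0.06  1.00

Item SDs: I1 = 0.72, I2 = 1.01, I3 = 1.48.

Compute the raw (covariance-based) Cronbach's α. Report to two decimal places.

Cronbach's α = 0.20

Σσ²ᵢ = 0.72² + 1.01² + 1.48² = 3.7289
Covariances σ_ij = r_ij · s_i · s_j:
  σ(I1,I2) = 0.06 × 0.72 × 1.01 = 0.0436
  σ(I1,I3) = 0.15 × 0.72 × 1.48 = 0.1598
  σ(I2,I3) = 0.06 × 1.01 × 1.48 = 0.0897
σ²_T = Σσ²ᵢ + 2·Σσ_ij = 3.7289 + 2 × 0.2931 = 4.3151
α = (3/2)·(1 − 3.7289/4.3151) = 0.20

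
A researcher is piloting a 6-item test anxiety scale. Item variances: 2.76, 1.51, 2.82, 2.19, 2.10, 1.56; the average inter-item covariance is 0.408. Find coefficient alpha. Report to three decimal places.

coefficient alpha = 0.583

ΣVar(i) = 2.76 + 1.51 + 2.82 + 2.19 + 2.10 + 1.56 = 12.94
Sum of the 15 distinct covariances = 15 × 0.408 = 6.120
Var(T) = ΣVar(i) + 2·Σcov = 12.94 + 2 × 6.120 = 25.180
α = (6/5)·(1 − 12.94/25.180) = 0.583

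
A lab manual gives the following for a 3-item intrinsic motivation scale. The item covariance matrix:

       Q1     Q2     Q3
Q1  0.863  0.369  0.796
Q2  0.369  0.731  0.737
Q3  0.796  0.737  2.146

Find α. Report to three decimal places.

α = 0.756

sum of item variances = 0.863 + 0.731 + 2.146 = 3.740
Sum of off-diagonal covariances = 1.902
σ²_total = 3.740 + 2 × 1.902 = 7.544
α = (k/(k−1))·(1 − sum of item variances/σ²_total) = (3/2)·(1 − 3.740/7.544) = 0.756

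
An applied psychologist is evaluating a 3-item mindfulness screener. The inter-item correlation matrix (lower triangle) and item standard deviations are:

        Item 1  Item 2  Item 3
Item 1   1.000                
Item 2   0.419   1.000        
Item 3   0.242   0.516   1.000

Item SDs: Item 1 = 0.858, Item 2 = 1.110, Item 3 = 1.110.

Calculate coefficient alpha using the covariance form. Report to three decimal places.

Σσ²ᵢ = 0.858² + 1.110² + 1.110² = 3.2004
Covariances σ_ij = r_ij · s_i · s_j:
  σ(Item 1,Item 2) = 0.419 × 0.858 × 1.110 = 0.3990
  σ(Item 1,Item 3) = 0.242 × 0.858 × 1.110 = 0.2305
  σ(Item 2,Item 3) = 0.516 × 1.110 × 1.110 = 0.6358
σ²_T = Σσ²ᵢ + 2·Σσ_ij = 3.2004 + 2 × 1.2653 = 5.7310
α = (3/2)·(1 − 3.2004/5.7310) = 0.662

coefficient alpha = 0.662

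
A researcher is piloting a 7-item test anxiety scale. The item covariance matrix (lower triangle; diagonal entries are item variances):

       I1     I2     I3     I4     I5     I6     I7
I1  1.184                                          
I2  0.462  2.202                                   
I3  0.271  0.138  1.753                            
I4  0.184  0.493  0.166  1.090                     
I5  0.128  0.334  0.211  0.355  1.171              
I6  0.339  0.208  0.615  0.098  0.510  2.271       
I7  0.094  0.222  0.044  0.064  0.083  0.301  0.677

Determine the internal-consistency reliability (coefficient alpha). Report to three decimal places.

coefficient alpha = 0.591

Σσᵢ² = 1.184 + 2.202 + 1.753 + 1.090 + 1.171 + 2.271 + 0.677 = 10.348
Sum of off-diagonal covariances = 5.320
σ²_total = 10.348 + 2 × 5.320 = 20.988
α = (k/(k−1))·(1 − Σσᵢ²/σ²_total) = (7/6)·(1 − 10.348/20.988) = 0.591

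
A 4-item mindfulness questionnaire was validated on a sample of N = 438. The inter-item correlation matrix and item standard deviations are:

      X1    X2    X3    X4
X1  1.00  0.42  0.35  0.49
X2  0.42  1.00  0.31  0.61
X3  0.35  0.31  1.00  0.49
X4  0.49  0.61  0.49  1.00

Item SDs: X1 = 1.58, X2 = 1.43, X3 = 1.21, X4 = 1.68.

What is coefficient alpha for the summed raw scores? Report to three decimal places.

α = 0.764

Σσ²ᵢ = 1.58² + 1.43² + 1.21² + 1.68² = 8.8278
Covariances σ_ij = r_ij · s_i · s_j:
  σ(X1,X2) = 0.42 × 1.58 × 1.43 = 0.9489
  σ(X1,X3) = 0.35 × 1.58 × 1.21 = 0.6691
  σ(X1,X4) = 0.49 × 1.58 × 1.68 = 1.3007
  σ(X2,X3) = 0.31 × 1.43 × 1.21 = 0.5364
  σ(X2,X4) = 0.61 × 1.43 × 1.68 = 1.4655
  σ(X3,X4) = 0.49 × 1.21 × 1.68 = 0.9961
σ²_T = Σσ²ᵢ + 2·Σσ_ij = 8.8278 + 2 × 5.9167 = 20.6612
α = (4/3)·(1 − 8.8278/20.6612) = 0.764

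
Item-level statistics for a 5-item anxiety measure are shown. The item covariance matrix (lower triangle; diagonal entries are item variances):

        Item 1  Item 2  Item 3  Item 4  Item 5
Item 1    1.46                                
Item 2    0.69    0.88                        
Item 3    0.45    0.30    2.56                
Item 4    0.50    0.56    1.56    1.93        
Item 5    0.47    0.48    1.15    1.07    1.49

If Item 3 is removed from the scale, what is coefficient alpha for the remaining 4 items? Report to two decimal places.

Remaining items: Item 1, Item 2, Item 4, Item 5 (k = 4).
Σσ²ᵢ = 1.46 + 0.88 + 1.93 + 1.49 = 5.76
total variance = 5.76 + 2 × 3.77 = 13.30
α (item deleted) = (4/3)·(1 − 5.76/13.30) = 0.76

α = 0.76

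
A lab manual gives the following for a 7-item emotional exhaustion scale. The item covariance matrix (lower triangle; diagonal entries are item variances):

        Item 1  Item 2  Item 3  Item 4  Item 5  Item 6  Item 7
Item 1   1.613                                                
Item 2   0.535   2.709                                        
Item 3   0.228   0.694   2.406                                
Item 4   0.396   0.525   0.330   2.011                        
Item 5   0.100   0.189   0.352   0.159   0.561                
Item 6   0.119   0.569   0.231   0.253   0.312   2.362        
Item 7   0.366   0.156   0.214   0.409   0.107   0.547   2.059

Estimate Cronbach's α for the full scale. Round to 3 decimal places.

α = 0.580

sum of item variances = 1.613 + 2.709 + 2.406 + 2.011 + 0.561 + 2.362 + 2.059 = 13.721
Sum of off-diagonal covariances = 6.791
total variance = 13.721 + 2 × 6.791 = 27.303
α = (k/(k−1))·(1 − sum of item variances/total variance) = (7/6)·(1 − 13.721/27.303) = 0.580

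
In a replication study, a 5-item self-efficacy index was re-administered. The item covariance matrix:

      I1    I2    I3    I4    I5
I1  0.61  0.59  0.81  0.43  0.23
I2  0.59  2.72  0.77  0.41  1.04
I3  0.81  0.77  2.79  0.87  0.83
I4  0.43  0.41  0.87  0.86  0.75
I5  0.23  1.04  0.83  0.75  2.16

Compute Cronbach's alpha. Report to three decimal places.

sum of item variances = 0.61 + 2.72 + 2.79 + 0.86 + 2.16 = 9.14
Σ_{i<j} σ_ij = 6.73
Var(T) = 9.14 + 2 × 6.73 = 22.60
α = (k/(k−1))·(1 − sum of item variances/Var(T)) = (5/4)·(1 − 9.14/22.60) = 0.744

Cronbach's alpha = 0.744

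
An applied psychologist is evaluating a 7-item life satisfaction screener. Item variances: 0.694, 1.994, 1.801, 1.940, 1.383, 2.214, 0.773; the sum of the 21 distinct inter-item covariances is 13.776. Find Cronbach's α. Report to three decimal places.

Σσᵢ² = 0.694 + 1.994 + 1.801 + 1.940 + 1.383 + 2.214 + 0.773 = 10.799
Sum of distinct covariances = 13.776
σ²_total = Σσᵢ² + 2·Σcov = 10.799 + 2 × 13.776 = 38.351
α = (7/6)·(1 − 10.799/38.351) = 0.838

α = 0.838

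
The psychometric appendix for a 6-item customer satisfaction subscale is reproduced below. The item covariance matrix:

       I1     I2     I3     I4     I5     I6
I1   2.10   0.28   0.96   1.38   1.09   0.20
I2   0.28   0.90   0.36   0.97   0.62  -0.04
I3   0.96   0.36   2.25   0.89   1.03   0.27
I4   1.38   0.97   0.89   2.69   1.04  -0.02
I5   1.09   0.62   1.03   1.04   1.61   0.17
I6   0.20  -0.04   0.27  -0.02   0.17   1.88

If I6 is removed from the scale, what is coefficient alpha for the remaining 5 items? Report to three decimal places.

Remaining items: I1, I2, I3, I4, I5 (k = 5).
ΣVar(i) = 2.10 + 0.90 + 2.25 + 2.69 + 1.61 = 9.55
σ²_total = 9.55 + 2 × 8.62 = 26.79
α (item deleted) = (5/4)·(1 − 9.55/26.79) = 0.804

α = 0.804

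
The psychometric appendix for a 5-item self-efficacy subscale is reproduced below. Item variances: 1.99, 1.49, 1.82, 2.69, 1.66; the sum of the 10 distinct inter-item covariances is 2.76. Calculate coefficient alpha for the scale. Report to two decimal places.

Σσ²ᵢ = 1.99 + 1.49 + 1.82 + 2.69 + 1.66 = 9.65
Sum of distinct covariances = 2.76
σ²_T = Σσ²ᵢ + 2·Σcov = 9.65 + 2 × 2.76 = 15.17
α = (5/4)·(1 − 9.65/15.17) = 0.45

coefficient alpha = 0.45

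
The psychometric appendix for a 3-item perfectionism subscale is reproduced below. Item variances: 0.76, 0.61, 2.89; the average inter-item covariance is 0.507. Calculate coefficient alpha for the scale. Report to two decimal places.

coefficient alpha = 0.62

ΣVar(i) = 0.76 + 0.61 + 2.89 = 4.26
Sum of the 3 distinct covariances = 3 × 0.507 = 1.521
total variance = ΣVar(i) + 2·Σcov = 4.26 + 2 × 1.521 = 7.302
α = (3/2)·(1 − 4.26/7.302) = 0.62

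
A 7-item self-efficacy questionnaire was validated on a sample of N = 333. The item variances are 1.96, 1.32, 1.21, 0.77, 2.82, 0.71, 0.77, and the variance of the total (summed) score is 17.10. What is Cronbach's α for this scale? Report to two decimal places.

Cronbach's α = 0.51

sum of item variances = 1.96 + 1.32 + 1.21 + 0.77 + 2.82 + 0.71 + 0.77 = 9.56
α = (k/(k−1))·(1 − sum of item variances/Var(T)) = (7/6)·(1 − 9.56/17.10) = 0.51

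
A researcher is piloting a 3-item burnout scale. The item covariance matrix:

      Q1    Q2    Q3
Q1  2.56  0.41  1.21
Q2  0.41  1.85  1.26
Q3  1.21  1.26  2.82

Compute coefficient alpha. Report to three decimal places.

coefficient alpha = 0.665

Σσᵢ² = 2.56 + 1.85 + 2.82 = 7.23
Sum of off-diagonal covariances = 2.88
σ²_total = 7.23 + 2 × 2.88 = 12.99
α = (k/(k−1))·(1 − Σσᵢ²/σ²_total) = (3/2)·(1 − 7.23/12.99) = 0.665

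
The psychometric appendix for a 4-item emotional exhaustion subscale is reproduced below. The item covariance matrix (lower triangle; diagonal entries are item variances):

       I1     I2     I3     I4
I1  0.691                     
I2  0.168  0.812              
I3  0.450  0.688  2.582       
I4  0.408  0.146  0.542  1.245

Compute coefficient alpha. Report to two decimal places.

Σσᵢ² = 0.691 + 0.812 + 2.582 + 1.245 = 5.330
Sum of the distinct covariances = 2.402
Var(T) = 5.330 + 2 × 2.402 = 10.134
α = (k/(k−1))·(1 − Σσᵢ²/Var(T)) = (4/3)·(1 − 5.330/10.134) = 0.63

α = 0.63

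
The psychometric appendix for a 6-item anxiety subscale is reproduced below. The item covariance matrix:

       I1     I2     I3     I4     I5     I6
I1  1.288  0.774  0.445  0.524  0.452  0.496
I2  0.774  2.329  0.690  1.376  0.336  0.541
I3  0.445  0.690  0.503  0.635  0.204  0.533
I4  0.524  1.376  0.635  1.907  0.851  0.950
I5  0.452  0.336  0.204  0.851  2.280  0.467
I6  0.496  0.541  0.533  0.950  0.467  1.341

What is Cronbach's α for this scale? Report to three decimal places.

α = 0.789

ΣVar(i) = 1.288 + 2.329 + 0.503 + 1.907 + 2.280 + 1.341 = 9.648
Σ_{i<j} σ_ij = 9.274
Var(T) = 9.648 + 2 × 9.274 = 28.196
α = (k/(k−1))·(1 − ΣVar(i)/Var(T)) = (6/5)·(1 − 9.648/28.196) = 0.789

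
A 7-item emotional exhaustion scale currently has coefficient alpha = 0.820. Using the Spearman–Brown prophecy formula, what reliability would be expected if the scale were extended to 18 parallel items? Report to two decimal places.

Length factor m = 18/7 = 2.5714
α' = m·α / (1 + (m−1)·α)
   = 18/7 × 0.820 / (1 + (18/7 − 1) × 0.820)
   = 2.1086 / 2.2886 = 0.92

predicted reliability = 0.92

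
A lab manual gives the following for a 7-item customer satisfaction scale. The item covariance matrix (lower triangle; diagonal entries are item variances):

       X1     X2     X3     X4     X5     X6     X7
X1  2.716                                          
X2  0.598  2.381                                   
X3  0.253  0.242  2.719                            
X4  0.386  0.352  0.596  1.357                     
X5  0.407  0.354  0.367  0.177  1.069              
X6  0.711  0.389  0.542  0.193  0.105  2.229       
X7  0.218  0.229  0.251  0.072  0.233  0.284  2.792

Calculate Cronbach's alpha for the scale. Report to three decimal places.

Cronbach's alpha = 0.556

ΣVar(i) = 2.716 + 2.381 + 2.719 + 1.357 + 1.069 + 2.229 + 2.792 = 15.263
Σ_{i<j} σ_ij = 6.959
total variance = 15.263 + 2 × 6.959 = 29.181
α = (k/(k−1))·(1 − ΣVar(i)/total variance) = (7/6)·(1 − 15.263/29.181) = 0.556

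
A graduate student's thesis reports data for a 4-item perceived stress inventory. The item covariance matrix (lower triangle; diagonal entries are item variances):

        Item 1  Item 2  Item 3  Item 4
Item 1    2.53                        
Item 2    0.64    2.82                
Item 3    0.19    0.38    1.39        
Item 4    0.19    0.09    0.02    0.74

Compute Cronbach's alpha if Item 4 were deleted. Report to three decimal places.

α = 0.396

Remaining items: Item 1, Item 2, Item 3 (k = 3).
ΣVar(i) = 2.53 + 2.82 + 1.39 = 6.74
total variance = 6.74 + 2 × 1.21 = 9.16
α (item deleted) = (3/2)·(1 − 6.74/9.16) = 0.396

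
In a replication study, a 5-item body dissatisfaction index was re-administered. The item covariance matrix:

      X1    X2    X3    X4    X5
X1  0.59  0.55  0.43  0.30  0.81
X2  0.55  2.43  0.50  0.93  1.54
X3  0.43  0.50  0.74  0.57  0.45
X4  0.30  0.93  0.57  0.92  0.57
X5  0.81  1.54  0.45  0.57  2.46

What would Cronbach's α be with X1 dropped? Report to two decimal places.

Remaining items: X2, X3, X4, X5 (k = 4).
Σσ²ᵢ = 2.43 + 0.74 + 0.92 + 2.46 = 6.55
σ²_total = 6.55 + 2 × 4.56 = 15.67
α (item deleted) = (4/3)·(1 − 6.55/15.67) = 0.78

α = 0.78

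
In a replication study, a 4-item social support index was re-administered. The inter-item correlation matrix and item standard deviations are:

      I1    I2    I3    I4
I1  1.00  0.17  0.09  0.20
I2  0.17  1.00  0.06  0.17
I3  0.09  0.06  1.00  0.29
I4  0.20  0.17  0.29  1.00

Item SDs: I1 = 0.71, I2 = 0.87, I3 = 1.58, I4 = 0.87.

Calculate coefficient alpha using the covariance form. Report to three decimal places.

coefficient alpha = 0.392

Σσ²ᵢ = 0.71² + 0.87² + 1.58² + 0.87² = 4.5143
Covariances σ_ij = r_ij · s_i · s_j:
  σ(I1,I2) = 0.17 × 0.71 × 0.87 = 0.1050
  σ(I1,I3) = 0.09 × 0.71 × 1.58 = 0.1010
  σ(I1,I4) = 0.20 × 0.71 × 0.87 = 0.1235
  σ(I2,I3) = 0.06 × 0.87 × 1.58 = 0.0825
  σ(I2,I4) = 0.17 × 0.87 × 0.87 = 0.1287
  σ(I3,I4) = 0.29 × 1.58 × 0.87 = 0.3986
σ²_T = Σσ²ᵢ + 2·Σσ_ij = 4.5143 + 2 × 0.9393 = 6.3929
α = (4/3)·(1 − 4.5143/6.3929) = 0.392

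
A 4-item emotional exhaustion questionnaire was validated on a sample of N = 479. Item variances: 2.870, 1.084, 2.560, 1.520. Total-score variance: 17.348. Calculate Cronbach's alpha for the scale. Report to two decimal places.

Σσᵢ² = 2.870 + 1.084 + 2.560 + 1.520 = 8.034
α = (k/(k−1))·(1 − Σσᵢ²/σ²_total) = (4/3)·(1 − 8.034/17.348) = 0.72

α = 0.72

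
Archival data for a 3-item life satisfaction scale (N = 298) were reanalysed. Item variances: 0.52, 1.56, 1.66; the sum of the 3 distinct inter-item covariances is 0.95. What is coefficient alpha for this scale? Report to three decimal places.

sum of item variances = 0.52 + 1.56 + 1.66 = 3.74
Sum of distinct covariances = 0.95
σ²_T = sum of item variances + 2·Σcov = 3.74 + 2 × 0.95 = 5.64
α = (3/2)·(1 − 3.74/5.64) = 0.505

coefficient alpha = 0.505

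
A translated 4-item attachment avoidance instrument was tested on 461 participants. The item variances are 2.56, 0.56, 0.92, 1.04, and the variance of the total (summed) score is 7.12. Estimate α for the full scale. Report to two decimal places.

Σσᵢ² = 2.56 + 0.56 + 0.92 + 1.04 = 5.08
α = (k/(k−1))·(1 − Σσᵢ²/σ²_total) = (4/3)·(1 − 5.08/7.12) = 0.38

α = 0.38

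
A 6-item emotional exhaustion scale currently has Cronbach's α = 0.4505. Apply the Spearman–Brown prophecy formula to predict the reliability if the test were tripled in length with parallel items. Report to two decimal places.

Length factor m = 3
α' = m·α / (1 + (m−1)·α)
   = 3 × 0.4505 / (1 + (3 − 1) × 0.4505)
   = 1.3515 / 1.9010 = 0.71

predicted reliability = 0.71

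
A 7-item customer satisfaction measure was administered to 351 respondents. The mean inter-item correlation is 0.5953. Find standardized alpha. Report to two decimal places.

α = 0.91

Standardized α = k·r̄ / (1 + (k−1)·r̄) = 7 × 0.5953 / (1 + 6 × 0.5953)
  = 4.1671 / 4.5718 = 0.91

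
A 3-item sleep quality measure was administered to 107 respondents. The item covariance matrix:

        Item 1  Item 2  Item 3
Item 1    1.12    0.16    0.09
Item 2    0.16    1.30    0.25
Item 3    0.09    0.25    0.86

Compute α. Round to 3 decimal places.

α = 0.350

Σσᵢ² = 1.12 + 1.30 + 0.86 = 3.28
Sum of off-diagonal covariances = 0.50
σ²_T = 3.28 + 2 × 0.50 = 4.28
α = (k/(k−1))·(1 − Σσᵢ²/σ²_T) = (3/2)·(1 − 3.28/4.28) = 0.350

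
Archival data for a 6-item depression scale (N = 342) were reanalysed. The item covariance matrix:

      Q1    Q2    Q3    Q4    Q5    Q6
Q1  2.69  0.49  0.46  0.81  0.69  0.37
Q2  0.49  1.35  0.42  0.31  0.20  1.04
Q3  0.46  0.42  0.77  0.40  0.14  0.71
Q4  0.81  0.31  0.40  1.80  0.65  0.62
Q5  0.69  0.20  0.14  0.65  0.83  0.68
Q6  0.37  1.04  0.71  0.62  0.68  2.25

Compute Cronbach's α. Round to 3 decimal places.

Cronbach's α = 0.747

Σσ²ᵢ = 2.69 + 1.35 + 0.77 + 1.80 + 0.83 + 2.25 = 9.69
Σ_{i<j} σ_ij = 7.99
σ²_total = 9.69 + 2 × 7.99 = 25.67
α = (k/(k−1))·(1 − Σσ²ᵢ/σ²_total) = (6/5)·(1 − 9.69/25.67) = 0.747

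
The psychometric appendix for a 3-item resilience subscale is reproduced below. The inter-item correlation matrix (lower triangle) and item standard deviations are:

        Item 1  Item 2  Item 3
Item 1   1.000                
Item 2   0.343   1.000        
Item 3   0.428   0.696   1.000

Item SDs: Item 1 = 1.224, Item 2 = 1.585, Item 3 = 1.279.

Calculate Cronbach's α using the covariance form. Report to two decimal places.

Σσ²ᵢ = 1.224² + 1.585² + 1.279² = 5.6462
Covariances σ_ij = r_ij · s_i · s_j:
  σ(Item 1,Item 2) = 0.343 × 1.224 × 1.585 = 0.6654
  σ(Item 1,Item 3) = 0.428 × 1.224 × 1.279 = 0.6700
  σ(Item 2,Item 3) = 0.696 × 1.585 × 1.279 = 1.4109
σ²_T = Σσ²ᵢ + 2·Σσ_ij = 5.6462 + 2 × 2.7463 = 11.1388
α = (3/2)·(1 − 5.6462/11.1388) = 0.74

Cronbach's α = 0.74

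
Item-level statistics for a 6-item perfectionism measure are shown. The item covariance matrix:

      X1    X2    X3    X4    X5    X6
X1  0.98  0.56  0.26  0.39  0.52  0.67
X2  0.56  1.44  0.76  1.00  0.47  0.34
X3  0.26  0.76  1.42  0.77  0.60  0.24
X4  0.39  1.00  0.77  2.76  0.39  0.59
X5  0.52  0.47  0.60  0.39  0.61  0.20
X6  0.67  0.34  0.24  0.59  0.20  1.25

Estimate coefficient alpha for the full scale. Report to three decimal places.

ΣVar(i) = 0.98 + 1.44 + 1.42 + 2.76 + 0.61 + 1.25 = 8.46
Σ_{i<j} σ_ij = 7.76
σ²_T = 8.46 + 2 × 7.76 = 23.98
α = (k/(k−1))·(1 − ΣVar(i)/σ²_T) = (6/5)·(1 − 8.46/23.98) = 0.777

α = 0.777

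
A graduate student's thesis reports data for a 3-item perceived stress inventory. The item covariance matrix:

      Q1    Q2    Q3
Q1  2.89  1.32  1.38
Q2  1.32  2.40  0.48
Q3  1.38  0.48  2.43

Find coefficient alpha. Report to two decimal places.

Σσ²ᵢ = 2.89 + 2.40 + 2.43 = 7.72
Σ_{i<j} σ_ij = 3.18
total variance = 7.72 + 2 × 3.18 = 14.08
α = (k/(k−1))·(1 − Σσ²ᵢ/total variance) = (3/2)·(1 − 7.72/14.08) = 0.68

α = 0.68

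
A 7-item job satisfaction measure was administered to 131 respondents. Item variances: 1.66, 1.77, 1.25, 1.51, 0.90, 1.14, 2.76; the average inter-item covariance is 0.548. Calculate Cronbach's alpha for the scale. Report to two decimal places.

ΣVar(i) = 1.66 + 1.77 + 1.25 + 1.51 + 0.90 + 1.14 + 2.76 = 10.99
Sum of the 21 distinct covariances = 21 × 0.548 = 11.508
σ²_total = ΣVar(i) + 2·Σcov = 10.99 + 2 × 11.508 = 34.006
α = (7/6)·(1 − 10.99/34.006) = 0.79

Cronbach's alpha = 0.79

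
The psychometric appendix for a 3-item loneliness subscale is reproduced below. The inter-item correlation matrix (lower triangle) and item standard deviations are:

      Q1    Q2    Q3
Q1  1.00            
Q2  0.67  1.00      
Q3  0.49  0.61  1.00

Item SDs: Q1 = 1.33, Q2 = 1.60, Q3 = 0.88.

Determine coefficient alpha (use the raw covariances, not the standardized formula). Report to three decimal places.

Σσ²ᵢ = 1.33² + 1.60² + 0.88² = 5.1033
Covariances σ_ij = r_ij · s_i · s_j:
  σ(Q1,Q2) = 0.67 × 1.33 × 1.60 = 1.4258
  σ(Q1,Q3) = 0.49 × 1.33 × 0.88 = 0.5735
  σ(Q2,Q3) = 0.61 × 1.60 × 0.88 = 0.8589
σ²_T = Σσ²ᵢ + 2·Σσ_ij = 5.1033 + 2 × 2.8582 = 10.8197
α = (3/2)·(1 − 5.1033/10.8197) = 0.792

α = 0.792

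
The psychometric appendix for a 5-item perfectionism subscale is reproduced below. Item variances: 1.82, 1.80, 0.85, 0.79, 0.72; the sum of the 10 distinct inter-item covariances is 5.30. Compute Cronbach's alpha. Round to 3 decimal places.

Cronbach's alpha = 0.799

ΣVar(i) = 1.82 + 1.80 + 0.85 + 0.79 + 0.72 = 5.98
Sum of distinct covariances = 5.30
total variance = ΣVar(i) + 2·Σcov = 5.98 + 2 × 5.30 = 16.58
α = (5/4)·(1 − 5.98/16.58) = 0.799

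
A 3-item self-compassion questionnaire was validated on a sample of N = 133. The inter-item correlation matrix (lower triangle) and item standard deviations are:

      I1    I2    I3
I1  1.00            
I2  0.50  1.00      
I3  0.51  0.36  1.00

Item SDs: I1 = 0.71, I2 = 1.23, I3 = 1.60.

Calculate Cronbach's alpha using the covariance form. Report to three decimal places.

α = 0.645

Σσ²ᵢ = 0.71² + 1.23² + 1.60² = 4.5770
Covariances σ_ij = r_ij · s_i · s_j:
  σ(I1,I2) = 0.50 × 0.71 × 1.23 = 0.4366
  σ(I1,I3) = 0.51 × 0.71 × 1.60 = 0.5794
  σ(I2,I3) = 0.36 × 1.23 × 1.60 = 0.7085
σ²_T = Σσ²ᵢ + 2·Σσ_ij = 4.5770 + 2 × 1.7245 = 8.0260
α = (3/2)·(1 − 4.5770/8.0260) = 0.645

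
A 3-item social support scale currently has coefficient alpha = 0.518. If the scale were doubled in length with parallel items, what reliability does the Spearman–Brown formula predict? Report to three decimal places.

Length factor m = 2
α' = m·α / (1 + (m−1)·α)
   = 2 × 0.518 / (1 + (2 − 1) × 0.518)
   = 1.0360 / 1.5180 = 0.682

predicted reliability = 0.682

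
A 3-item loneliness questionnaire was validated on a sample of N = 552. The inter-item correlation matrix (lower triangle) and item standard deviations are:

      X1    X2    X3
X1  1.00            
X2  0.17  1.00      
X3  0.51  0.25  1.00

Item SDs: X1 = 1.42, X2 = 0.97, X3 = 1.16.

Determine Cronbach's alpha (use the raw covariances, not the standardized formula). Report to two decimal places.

Σσ²ᵢ = 1.42² + 0.97² + 1.16² = 4.3029
Covariances σ_ij = r_ij · s_i · s_j:
  σ(X1,X2) = 0.17 × 1.42 × 0.97 = 0.2342
  σ(X1,X3) = 0.51 × 1.42 × 1.16 = 0.8401
  σ(X2,X3) = 0.25 × 0.97 × 1.16 = 0.2813
σ²_T = Σσ²ᵢ + 2·Σσ_ij = 4.3029 + 2 × 1.3556 = 7.0141
α = (3/2)·(1 − 4.3029/7.0141) = 0.58

α = 0.58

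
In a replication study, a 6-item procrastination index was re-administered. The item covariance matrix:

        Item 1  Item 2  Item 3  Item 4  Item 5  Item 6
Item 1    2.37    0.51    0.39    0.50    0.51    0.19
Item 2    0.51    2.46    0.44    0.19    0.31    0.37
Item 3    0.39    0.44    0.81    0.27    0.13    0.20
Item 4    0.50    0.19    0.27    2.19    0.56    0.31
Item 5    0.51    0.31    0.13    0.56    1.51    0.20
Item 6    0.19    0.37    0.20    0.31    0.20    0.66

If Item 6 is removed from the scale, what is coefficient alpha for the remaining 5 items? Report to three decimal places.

Remaining items: Item 1, Item 2, Item 3, Item 4, Item 5 (k = 5).
Σσᵢ² = 2.37 + 2.46 + 0.81 + 2.19 + 1.51 = 9.34
σ²_T = 9.34 + 2 × 3.81 = 16.96
α (item deleted) = (5/4)·(1 − 9.34/16.96) = 0.562

coefficient alpha = 0.562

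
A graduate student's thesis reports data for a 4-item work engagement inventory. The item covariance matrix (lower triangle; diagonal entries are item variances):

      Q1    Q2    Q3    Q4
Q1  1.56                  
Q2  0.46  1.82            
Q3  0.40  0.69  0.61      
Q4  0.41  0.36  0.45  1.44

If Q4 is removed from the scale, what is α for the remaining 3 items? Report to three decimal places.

α = 0.656

Remaining items: Q1, Q2, Q3 (k = 3).
Σσ²ᵢ = 1.56 + 1.82 + 0.61 = 3.99
Var(T) = 3.99 + 2 × 1.55 = 7.09
α (item deleted) = (3/2)·(1 − 3.99/7.09) = 0.656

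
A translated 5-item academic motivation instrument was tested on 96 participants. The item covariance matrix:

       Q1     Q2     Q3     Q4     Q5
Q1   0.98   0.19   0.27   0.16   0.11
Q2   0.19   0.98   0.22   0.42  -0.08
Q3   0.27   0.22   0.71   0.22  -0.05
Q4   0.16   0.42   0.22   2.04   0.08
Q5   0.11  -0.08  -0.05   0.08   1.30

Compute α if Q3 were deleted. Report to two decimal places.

α = 0.33

Remaining items: Q1, Q2, Q4, Q5 (k = 4).
Σσ²ᵢ = 0.98 + 0.98 + 2.04 + 1.30 = 5.30
σ²_total = 5.30 + 2 × 0.88 = 7.06
α (item deleted) = (4/3)·(1 − 5.30/7.06) = 0.33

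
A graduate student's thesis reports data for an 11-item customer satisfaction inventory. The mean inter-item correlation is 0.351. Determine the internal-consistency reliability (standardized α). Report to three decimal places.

α = 0.856

Standardized α = k·r̄ / (1 + (k−1)·r̄) = 11 × 0.351 / (1 + 10 × 0.351)
  = 3.8610 / 4.5100 = 0.856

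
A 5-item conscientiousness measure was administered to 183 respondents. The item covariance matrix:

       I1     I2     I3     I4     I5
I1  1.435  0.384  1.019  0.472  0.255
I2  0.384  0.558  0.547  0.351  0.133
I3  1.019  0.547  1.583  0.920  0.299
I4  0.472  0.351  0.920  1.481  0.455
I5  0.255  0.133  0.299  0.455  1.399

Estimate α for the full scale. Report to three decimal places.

sum of item variances = 1.435 + 0.558 + 1.583 + 1.481 + 1.399 = 6.456
Sum of the distinct covariances = 4.835
Var(T) = 6.456 + 2 × 4.835 = 16.126
α = (k/(k−1))·(1 − sum of item variances/Var(T)) = (5/4)·(1 − 6.456/16.126) = 0.750

α = 0.750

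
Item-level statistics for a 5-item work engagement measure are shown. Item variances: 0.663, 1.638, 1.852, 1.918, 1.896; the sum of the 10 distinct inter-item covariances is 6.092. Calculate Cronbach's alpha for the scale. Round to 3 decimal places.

Σσᵢ² = 0.663 + 1.638 + 1.852 + 1.918 + 1.896 = 7.967
Sum of distinct covariances = 6.092
Var(T) = Σσᵢ² + 2·Σcov = 7.967 + 2 × 6.092 = 20.151
α = (5/4)·(1 − 7.967/20.151) = 0.756

Cronbach's alpha = 0.756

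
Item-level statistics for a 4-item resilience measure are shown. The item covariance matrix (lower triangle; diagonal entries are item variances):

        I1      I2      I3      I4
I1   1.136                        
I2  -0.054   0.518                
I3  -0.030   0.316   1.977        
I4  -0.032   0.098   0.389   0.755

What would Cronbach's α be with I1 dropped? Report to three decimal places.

Remaining items: I2, I3, I4 (k = 3).
ΣVar(i) = 0.518 + 1.977 + 0.755 = 3.250
σ²_total = 3.250 + 2 × 0.803 = 4.856
α (item deleted) = (3/2)·(1 − 3.250/4.856) = 0.496

α = 0.496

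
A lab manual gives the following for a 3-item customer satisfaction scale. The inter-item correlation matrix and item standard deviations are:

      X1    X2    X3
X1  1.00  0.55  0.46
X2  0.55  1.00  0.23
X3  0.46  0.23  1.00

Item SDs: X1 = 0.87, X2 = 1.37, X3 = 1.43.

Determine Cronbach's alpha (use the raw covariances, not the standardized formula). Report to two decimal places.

Cronbach's alpha = 0.63

Σσ²ᵢ = 0.87² + 1.37² + 1.43² = 4.6787
Covariances σ_ij = r_ij · s_i · s_j:
  σ(X1,X2) = 0.55 × 0.87 × 1.37 = 0.6555
  σ(X1,X3) = 0.46 × 0.87 × 1.43 = 0.5723
  σ(X2,X3) = 0.23 × 1.37 × 1.43 = 0.4506
σ²_T = Σσ²ᵢ + 2·Σσ_ij = 4.6787 + 2 × 1.6784 = 8.0355
α = (3/2)·(1 − 4.6787/8.0355) = 0.63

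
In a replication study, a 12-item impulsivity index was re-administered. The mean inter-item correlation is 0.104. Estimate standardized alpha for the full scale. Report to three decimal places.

standardized alpha = 0.582

Standardized α = k·r̄ / (1 + (k−1)·r̄) = 12 × 0.104 / (1 + 11 × 0.104)
  = 1.2480 / 2.1440 = 0.582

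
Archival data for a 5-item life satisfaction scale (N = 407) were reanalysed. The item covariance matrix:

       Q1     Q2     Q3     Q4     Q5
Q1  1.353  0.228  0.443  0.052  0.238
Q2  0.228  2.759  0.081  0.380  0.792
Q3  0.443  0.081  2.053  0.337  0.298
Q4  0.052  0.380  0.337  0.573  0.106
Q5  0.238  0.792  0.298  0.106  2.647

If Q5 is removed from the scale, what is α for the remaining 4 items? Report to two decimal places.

Remaining items: Q1, Q2, Q3, Q4 (k = 4).
Σσ²ᵢ = 1.353 + 2.759 + 2.053 + 0.573 = 6.738
Var(T) = 6.738 + 2 × 1.521 = 9.780
α (item deleted) = (4/3)·(1 − 6.738/9.780) = 0.41

α = 0.41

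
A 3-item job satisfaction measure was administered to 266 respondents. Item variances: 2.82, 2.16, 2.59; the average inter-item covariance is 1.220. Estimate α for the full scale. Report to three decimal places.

ΣVar(i) = 2.82 + 2.16 + 2.59 = 7.57
Sum of the 3 distinct covariances = 3 × 1.220 = 3.660
σ²_total = ΣVar(i) + 2·Σcov = 7.57 + 2 × 3.660 = 14.890
α = (3/2)·(1 − 7.57/14.890) = 0.737

α = 0.737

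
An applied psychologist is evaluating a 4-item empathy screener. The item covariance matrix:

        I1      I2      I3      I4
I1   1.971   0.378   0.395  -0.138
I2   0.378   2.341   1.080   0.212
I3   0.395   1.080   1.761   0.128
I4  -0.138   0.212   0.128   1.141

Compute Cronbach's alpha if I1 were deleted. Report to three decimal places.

Remaining items: I2, I3, I4 (k = 3).
ΣVar(i) = 2.341 + 1.761 + 1.141 = 5.243
σ²_T = 5.243 + 2 × 1.420 = 8.083
α (item deleted) = (3/2)·(1 − 5.243/8.083) = 0.527

Cronbach's alpha = 0.527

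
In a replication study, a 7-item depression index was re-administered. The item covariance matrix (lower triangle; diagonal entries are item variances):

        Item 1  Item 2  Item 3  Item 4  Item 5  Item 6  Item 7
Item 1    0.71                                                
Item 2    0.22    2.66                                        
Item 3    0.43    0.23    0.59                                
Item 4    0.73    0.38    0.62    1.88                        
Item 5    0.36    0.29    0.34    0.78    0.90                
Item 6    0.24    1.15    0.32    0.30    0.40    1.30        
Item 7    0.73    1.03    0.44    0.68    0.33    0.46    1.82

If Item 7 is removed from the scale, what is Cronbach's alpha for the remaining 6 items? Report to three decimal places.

Remaining items: Item 1, Item 2, Item 3, Item 4, Item 5, Item 6 (k = 6).
sum of item variances = 0.71 + 2.66 + 0.59 + 1.88 + 0.90 + 1.30 = 8.04
total variance = 8.04 + 2 × 6.79 = 21.62
α (item deleted) = (6/5)·(1 − 8.04/21.62) = 0.754

α = 0.754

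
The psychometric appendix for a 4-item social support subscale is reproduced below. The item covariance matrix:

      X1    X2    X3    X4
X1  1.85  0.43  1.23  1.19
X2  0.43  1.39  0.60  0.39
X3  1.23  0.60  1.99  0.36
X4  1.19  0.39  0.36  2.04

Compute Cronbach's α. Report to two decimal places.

Σσᵢ² = 1.85 + 1.39 + 1.99 + 2.04 = 7.27
Sum of off-diagonal covariances = 4.20
σ²_T = 7.27 + 2 × 4.20 = 15.67
α = (k/(k−1))·(1 − Σσᵢ²/σ²_T) = (4/3)·(1 − 7.27/15.67) = 0.71

Cronbach's α = 0.71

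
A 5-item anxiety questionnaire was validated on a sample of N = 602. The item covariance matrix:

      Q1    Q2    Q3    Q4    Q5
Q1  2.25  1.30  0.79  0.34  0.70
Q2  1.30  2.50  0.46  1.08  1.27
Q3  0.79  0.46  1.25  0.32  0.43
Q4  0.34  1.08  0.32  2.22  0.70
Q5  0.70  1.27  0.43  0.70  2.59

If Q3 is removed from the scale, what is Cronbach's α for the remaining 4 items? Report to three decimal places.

Remaining items: Q1, Q2, Q4, Q5 (k = 4).
Σσᵢ² = 2.25 + 2.50 + 2.22 + 2.59 = 9.56
σ²_total = 9.56 + 2 × 5.39 = 20.34
α (item deleted) = (4/3)·(1 − 9.56/20.34) = 0.707

Cronbach's α = 0.707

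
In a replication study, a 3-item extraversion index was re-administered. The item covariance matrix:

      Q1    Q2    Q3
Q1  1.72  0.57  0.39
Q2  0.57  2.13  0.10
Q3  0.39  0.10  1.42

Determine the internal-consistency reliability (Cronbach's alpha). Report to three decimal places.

Σσ²ᵢ = 1.72 + 2.13 + 1.42 = 5.27
Σ_{i<j} σ_ij = 1.06
σ²_total = 5.27 + 2 × 1.06 = 7.39
α = (k/(k−1))·(1 − Σσ²ᵢ/σ²_total) = (3/2)·(1 − 5.27/7.39) = 0.430

Cronbach's alpha = 0.430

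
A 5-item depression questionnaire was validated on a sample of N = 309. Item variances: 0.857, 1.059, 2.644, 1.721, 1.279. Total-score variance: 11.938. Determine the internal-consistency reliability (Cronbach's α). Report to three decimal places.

Cronbach's α = 0.458

sum of item variances = 0.857 + 1.059 + 2.644 + 1.721 + 1.279 = 7.560
α = (k/(k−1))·(1 − sum of item variances/σ²_total) = (5/4)·(1 − 7.560/11.938) = 0.458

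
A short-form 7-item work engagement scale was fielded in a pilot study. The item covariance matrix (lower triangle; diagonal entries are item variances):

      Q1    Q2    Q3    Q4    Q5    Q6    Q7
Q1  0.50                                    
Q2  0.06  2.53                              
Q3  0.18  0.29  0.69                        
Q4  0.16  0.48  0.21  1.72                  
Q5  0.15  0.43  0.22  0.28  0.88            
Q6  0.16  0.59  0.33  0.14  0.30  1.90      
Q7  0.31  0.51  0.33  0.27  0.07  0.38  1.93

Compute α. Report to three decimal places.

ΣVar(i) = 0.50 + 2.53 + 0.69 + 1.72 + 0.88 + 1.90 + 1.93 = 10.15
Sum of the distinct covariances = 5.85
Var(T) = 10.15 + 2 × 5.85 = 21.85
α = (k/(k−1))·(1 − ΣVar(i)/Var(T)) = (7/6)·(1 − 10.15/21.85) = 0.625

α = 0.625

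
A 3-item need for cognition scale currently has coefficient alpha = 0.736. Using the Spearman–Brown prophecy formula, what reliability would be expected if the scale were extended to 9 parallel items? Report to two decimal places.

Length factor m = 9/3 = 3.0000
α' = m·α / (1 + (m−1)·α)
   = 9/3 × 0.736 / (1 + (9/3 − 1) × 0.736)
   = 2.2080 / 2.4720 = 0.89

predicted reliability = 0.89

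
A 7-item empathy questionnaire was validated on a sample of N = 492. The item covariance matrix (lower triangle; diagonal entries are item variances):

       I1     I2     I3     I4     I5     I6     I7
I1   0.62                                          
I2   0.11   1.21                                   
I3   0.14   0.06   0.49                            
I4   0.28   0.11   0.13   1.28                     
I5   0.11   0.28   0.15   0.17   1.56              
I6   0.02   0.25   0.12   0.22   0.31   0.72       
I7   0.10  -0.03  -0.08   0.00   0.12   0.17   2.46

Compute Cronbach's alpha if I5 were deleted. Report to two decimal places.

α = 0.38

Remaining items: I1, I2, I3, I4, I6, I7 (k = 6).
sum of item variances = 0.62 + 1.21 + 0.49 + 1.28 + 0.72 + 2.46 = 6.78
Var(T) = 6.78 + 2 × 1.60 = 9.98
α (item deleted) = (6/5)·(1 − 6.78/9.98) = 0.38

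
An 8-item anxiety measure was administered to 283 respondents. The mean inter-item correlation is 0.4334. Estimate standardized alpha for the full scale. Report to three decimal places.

α = 0.860

Standardized α = k·r̄ / (1 + (k−1)·r̄) = 8 × 0.4334 / (1 + 7 × 0.4334)
  = 3.4672 / 4.0338 = 0.860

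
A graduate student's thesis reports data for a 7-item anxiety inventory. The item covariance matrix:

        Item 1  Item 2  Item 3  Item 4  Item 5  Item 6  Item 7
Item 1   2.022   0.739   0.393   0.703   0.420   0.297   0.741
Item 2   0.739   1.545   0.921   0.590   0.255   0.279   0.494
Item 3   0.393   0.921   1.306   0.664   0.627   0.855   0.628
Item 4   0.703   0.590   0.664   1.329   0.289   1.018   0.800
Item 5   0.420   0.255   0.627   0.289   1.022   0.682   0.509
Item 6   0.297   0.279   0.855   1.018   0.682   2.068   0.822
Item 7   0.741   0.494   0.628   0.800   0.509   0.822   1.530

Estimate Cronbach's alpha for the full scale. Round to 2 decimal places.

Cronbach's alpha = 0.82

ΣVar(i) = 2.022 + 1.545 + 1.306 + 1.329 + 1.022 + 2.068 + 1.530 = 10.822
Sum of the distinct covariances = 12.726
total variance = 10.822 + 2 × 12.726 = 36.274
α = (k/(k−1))·(1 − ΣVar(i)/total variance) = (7/6)·(1 − 10.822/36.274) = 0.82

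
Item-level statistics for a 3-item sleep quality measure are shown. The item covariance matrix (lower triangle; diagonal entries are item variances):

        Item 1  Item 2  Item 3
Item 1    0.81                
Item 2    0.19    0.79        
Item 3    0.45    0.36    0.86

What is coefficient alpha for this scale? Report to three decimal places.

Σσ²ᵢ = 0.81 + 0.79 + 0.86 = 2.46
Σ_{i<j} σ_ij = 1.00
σ²_T = 2.46 + 2 × 1.00 = 4.46
α = (k/(k−1))·(1 − Σσ²ᵢ/σ²_T) = (3/2)·(1 − 2.46/4.46) = 0.673

α = 0.673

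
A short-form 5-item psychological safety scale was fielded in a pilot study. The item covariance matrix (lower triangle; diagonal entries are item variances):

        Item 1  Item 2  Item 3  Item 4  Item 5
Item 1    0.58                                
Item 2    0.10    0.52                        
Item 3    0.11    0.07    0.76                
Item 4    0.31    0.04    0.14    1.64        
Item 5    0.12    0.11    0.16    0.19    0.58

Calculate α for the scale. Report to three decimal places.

ΣVar(i) = 0.58 + 0.52 + 0.76 + 1.64 + 0.58 = 4.08
Sum of off-diagonal covariances = 1.35
total variance = 4.08 + 2 × 1.35 = 6.78
α = (k/(k−1))·(1 − ΣVar(i)/total variance) = (5/4)·(1 − 4.08/6.78) = 0.498

α = 0.498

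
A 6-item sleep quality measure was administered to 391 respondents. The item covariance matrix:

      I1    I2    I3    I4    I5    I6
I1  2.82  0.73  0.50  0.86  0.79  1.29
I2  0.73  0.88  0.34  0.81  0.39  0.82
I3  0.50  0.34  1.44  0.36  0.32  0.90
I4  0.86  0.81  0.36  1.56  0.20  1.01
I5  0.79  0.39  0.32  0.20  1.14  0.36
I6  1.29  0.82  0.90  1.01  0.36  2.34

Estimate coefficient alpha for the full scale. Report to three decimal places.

Σσᵢ² = 2.82 + 0.88 + 1.44 + 1.56 + 1.14 + 2.34 = 10.18
Sum of off-diagonal covariances = 9.68
σ²_total = 10.18 + 2 × 9.68 = 29.54
α = (k/(k−1))·(1 − Σσᵢ²/σ²_total) = (6/5)·(1 − 10.18/29.54) = 0.786

α = 0.786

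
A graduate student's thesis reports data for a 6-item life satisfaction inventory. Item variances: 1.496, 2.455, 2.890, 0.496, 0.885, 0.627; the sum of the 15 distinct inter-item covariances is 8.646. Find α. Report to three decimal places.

α = 0.794

Σσ²ᵢ = 1.496 + 2.455 + 2.890 + 0.496 + 0.885 + 0.627 = 8.849
Sum of distinct covariances = 8.646
σ²_T = Σσ²ᵢ + 2·Σcov = 8.849 + 2 × 8.646 = 26.141
α = (6/5)·(1 − 8.849/26.141) = 0.794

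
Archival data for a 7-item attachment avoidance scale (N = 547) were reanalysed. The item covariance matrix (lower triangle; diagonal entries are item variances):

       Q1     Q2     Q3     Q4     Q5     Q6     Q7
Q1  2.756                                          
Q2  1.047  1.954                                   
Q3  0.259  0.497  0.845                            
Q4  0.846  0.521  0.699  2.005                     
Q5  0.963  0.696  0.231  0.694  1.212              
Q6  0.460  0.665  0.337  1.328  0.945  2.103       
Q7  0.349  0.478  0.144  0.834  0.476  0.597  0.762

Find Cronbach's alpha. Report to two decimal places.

sum of item variances = 2.756 + 1.954 + 0.845 + 2.005 + 1.212 + 2.103 + 0.762 = 11.637
Sum of the distinct covariances = 13.066
Var(T) = 11.637 + 2 × 13.066 = 37.769
α = (k/(k−1))·(1 − sum of item variances/Var(T)) = (7/6)·(1 − 11.637/37.769) = 0.81

Cronbach's alpha = 0.81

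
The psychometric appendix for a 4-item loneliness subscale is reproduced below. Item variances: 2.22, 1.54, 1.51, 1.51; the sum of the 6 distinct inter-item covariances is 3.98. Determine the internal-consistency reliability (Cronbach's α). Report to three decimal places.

ΣVar(i) = 2.22 + 1.54 + 1.51 + 1.51 = 6.78
Sum of distinct covariances = 3.98
Var(T) = ΣVar(i) + 2·Σcov = 6.78 + 2 × 3.98 = 14.74
α = (4/3)·(1 − 6.78/14.74) = 0.720

Cronbach's α = 0.720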